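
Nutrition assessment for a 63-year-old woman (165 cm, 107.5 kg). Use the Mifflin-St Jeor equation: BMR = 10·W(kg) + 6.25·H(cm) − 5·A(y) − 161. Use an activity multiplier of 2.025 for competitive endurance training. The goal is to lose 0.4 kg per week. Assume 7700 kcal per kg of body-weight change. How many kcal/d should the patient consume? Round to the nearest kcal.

2861 kcal/d

Mifflin-St Jeor (female): BMR = 10(107.5) + 6.25(165) − 5(63) − 161 = 1075 + 1031.25 − 315 − 161 = 1630.25 kcal/day.
TEE = 1630.25 × 2.025 = 3301.2563 kcal/day.
Required daily deficit = 0.4 × 7700 ÷ 7 = 440 kcal/day.
Target intake = 3301.2563 − 440 = 2861.2563 kcal/day.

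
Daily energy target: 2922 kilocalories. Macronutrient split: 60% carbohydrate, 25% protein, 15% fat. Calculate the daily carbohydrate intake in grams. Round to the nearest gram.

Carbohydrate energy = 60% × 2922 = 1753.2 kcal.
At 4 kcal/g: 1753.2 ÷ 4 = 438.3 g.

438 g/day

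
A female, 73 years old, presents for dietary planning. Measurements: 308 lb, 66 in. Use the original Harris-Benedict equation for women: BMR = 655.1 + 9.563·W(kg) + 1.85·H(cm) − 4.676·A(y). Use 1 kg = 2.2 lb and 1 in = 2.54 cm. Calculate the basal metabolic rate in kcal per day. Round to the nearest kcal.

1963 kcal per day

Convert to metric: weight = 308 ÷ 2.2 = 140 kg; height = 66 × 2.54 = 167.64 cm.
Harris-Benedict: BMR = 655.1 + 9.563(140) + 1.85(167.64) − 4.676(73) = 1962.706 kcal/day.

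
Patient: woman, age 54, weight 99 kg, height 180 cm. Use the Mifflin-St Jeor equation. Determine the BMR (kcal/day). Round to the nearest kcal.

1684 kcal/day

Mifflin-St Jeor (female): BMR = 10(99) + 6.25(180) − 5(54) − 161 = 990 + 1125 − 270 − 161 = 1684 kcal/day.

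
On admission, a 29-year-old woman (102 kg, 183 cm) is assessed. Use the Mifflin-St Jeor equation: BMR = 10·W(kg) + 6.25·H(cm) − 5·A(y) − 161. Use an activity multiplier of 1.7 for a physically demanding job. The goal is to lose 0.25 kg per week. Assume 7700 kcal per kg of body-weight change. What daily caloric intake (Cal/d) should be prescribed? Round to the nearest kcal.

Mifflin-St Jeor (female): BMR = 10(102) + 6.25(183) − 5(29) − 161 = 1020 + 1143.75 − 145 − 161 = 1857.75 kcal/day.
TEE = 1857.75 × 1.7 = 3158.175 kcal/day.
Required daily deficit = 0.25 × 7700 ÷ 7 = 275 kcal/day.
Target intake = 3158.175 − 275 = 2883.175 kcal/day.

2883 Cal/d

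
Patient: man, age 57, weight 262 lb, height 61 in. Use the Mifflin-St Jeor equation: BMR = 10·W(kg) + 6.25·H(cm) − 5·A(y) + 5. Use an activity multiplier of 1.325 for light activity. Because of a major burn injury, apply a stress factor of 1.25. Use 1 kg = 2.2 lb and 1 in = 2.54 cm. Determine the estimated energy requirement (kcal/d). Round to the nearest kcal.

3113 kcal/d

Convert to metric: weight = 262 ÷ 2.2 = 119.0909 kg; height = 61 × 2.54 = 154.94 cm.
Mifflin-St Jeor (male): BMR = 10(119.0909) + 6.25(154.94) − 5(57) + 5 = 1190.9091 + 968.375 − 285 + 5 = 1879.2841 kcal/day.
TEE = BMR × activity factor = 1879.2841 × 1.325 = 2490.0514 kcal/day.
Apply stress factor: 2490.0514 × 1.25 = 3112.5643 kcal/day.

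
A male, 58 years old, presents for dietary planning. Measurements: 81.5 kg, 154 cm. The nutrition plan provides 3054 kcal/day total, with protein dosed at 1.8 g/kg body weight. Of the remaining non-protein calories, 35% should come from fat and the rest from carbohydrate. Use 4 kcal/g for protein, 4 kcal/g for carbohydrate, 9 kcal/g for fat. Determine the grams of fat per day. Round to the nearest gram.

96 g/day

Protein = 1.8 × 81.5 = 146.7 g → 146.7 × 4 = 586.8 kcal.
Non-protein calories = 3054 − 586.8 = 2467.2 kcal.
Fat: 35% × 2467.2 = 863.52 kcal; carbohydrate: 1603.68 kcal.
Fat: 863.52 kcal ÷ 9 kcal/g = 95.9467 g.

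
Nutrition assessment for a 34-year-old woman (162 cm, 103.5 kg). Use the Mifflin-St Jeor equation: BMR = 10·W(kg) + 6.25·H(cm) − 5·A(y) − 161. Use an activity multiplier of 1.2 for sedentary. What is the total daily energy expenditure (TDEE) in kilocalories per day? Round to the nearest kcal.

Mifflin-St Jeor (female): BMR = 10(103.5) + 6.25(162) − 5(34) − 161 = 1035 + 1012.5 − 170 − 161 = 1716.5 kcal/day.
TEE = BMR × activity factor = 1716.5 × 1.2 = 2059.8 kcal/day.

2060 kilocalories per day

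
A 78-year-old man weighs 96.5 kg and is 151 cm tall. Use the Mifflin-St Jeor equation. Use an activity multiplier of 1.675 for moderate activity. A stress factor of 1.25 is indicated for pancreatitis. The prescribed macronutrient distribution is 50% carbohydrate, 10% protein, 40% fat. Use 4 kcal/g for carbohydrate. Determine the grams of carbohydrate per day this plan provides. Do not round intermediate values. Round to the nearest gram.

399 g/day

Mifflin-St Jeor (male): BMR = 10(96.5) + 6.25(151) − 5(78) + 5 = 965 + 943.75 − 390 + 5 = 1523.75 kcal/day.
TEE = 1523.75 × 1.675 = 2552.2813 kcal/day.
With stress factor 1.25: 2552.2813 × 1.25 = 3190.3516 kcal/day.
Carbohydrate energy = 50% × 3190.3516 = 1595.1758 kcal.
Carbohydrate = 1595.1758 ÷ 4 kcal/g = 398.7939 g.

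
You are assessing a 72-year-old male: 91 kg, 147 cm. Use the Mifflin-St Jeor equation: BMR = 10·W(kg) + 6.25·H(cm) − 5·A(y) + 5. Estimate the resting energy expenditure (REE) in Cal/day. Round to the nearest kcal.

Mifflin-St Jeor (male): BMR = 10(91) + 6.25(147) − 5(72) + 5 = 910 + 918.75 − 360 + 5 = 1473.75 kcal/day.

1474 Cal/day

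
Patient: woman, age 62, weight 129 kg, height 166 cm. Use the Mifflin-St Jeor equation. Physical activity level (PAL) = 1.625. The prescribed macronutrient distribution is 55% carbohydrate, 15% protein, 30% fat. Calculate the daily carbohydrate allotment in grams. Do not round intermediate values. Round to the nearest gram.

415 g/day

Mifflin-St Jeor (female): BMR = 10(129) + 6.25(166) − 5(62) − 161 = 1290 + 1037.5 − 310 − 161 = 1856.5 kcal/day.
TEE = 1856.5 × 1.625 = 3016.8125 kcal/day.
Carbohydrate energy = 55% × 3016.8125 = 1659.2469 kcal.
Carbohydrate = 1659.2469 ÷ 4 kcal/g = 414.8117 g.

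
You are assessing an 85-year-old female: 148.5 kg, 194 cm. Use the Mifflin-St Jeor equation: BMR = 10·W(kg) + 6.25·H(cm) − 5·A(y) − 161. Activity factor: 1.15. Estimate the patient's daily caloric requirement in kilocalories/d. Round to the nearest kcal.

2428 kilocalories/d

Mifflin-St Jeor (female): BMR = 10(148.5) + 6.25(194) − 5(85) − 161 = 1485 + 1212.5 − 425 − 161 = 2111.5 kcal/day.
TEE = BMR × activity factor = 2111.5 × 1.15 = 2428.225 kcal/day.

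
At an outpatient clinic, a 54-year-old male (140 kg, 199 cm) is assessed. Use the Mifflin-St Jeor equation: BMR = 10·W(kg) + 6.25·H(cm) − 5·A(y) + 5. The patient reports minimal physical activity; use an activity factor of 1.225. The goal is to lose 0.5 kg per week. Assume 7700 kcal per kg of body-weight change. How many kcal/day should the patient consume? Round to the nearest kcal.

Mifflin-St Jeor (male): BMR = 10(140) + 6.25(199) − 5(54) + 5 = 1400 + 1243.75 − 270 + 5 = 2378.75 kcal/day.
TEE = 2378.75 × 1.225 = 2913.9688 kcal/day.
Required daily deficit = 0.5 × 7700 ÷ 7 = 550 kcal/day.
Target intake = 2913.9688 − 550 = 2363.9688 kcal/day.

2364 kcal/day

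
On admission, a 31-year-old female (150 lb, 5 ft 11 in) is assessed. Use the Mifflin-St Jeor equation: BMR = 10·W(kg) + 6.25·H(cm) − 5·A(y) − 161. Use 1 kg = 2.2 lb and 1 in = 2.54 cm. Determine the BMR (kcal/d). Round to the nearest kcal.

1493 kcal/d

Convert to metric: weight = 150 ÷ 2.2 = 68.1818 kg; height = (5×12 + 11) × 2.54 = 71 × 2.54 = 180.34 cm.
Mifflin-St Jeor (female): BMR = 10(68.1818) + 6.25(180.34) − 5(31) − 161 = 681.8182 + 1127.125 − 155 − 161 = 1492.9432 kcal/day.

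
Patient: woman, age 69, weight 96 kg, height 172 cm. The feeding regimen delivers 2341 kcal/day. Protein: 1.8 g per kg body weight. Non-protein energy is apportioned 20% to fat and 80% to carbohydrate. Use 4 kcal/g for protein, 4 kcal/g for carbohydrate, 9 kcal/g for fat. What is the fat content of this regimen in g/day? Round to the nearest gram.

37 g/day

Protein = 1.8 × 96 = 172.8 g → 172.8 × 4 = 691.2 kcal.
Non-protein calories = 2341 − 691.2 = 1649.8 kcal.
Fat: 20% × 1649.8 = 329.96 kcal; carbohydrate: 1319.84 kcal.
Fat: 329.96 kcal ÷ 9 kcal/g = 36.6622 g.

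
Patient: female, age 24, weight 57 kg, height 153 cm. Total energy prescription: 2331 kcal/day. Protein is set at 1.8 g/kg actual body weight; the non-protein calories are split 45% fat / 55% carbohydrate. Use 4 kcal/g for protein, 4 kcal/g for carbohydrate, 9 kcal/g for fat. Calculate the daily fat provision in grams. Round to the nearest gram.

Protein = 1.8 × 57 = 102.6 g → 102.6 × 4 = 410.4 kcal.
Non-protein calories = 2331 − 410.4 = 1920.6 kcal.
Fat: 45% × 1920.6 = 864.27 kcal; carbohydrate: 1056.33 kcal.
Fat: 864.27 kcal ÷ 9 kcal/g = 96.03 g.

96 g/day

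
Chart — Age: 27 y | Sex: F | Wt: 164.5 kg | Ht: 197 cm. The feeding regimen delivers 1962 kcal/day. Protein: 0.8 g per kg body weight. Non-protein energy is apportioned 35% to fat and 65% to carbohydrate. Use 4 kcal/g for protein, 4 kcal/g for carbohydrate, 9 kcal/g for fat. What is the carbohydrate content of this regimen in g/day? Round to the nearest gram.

233 g/day

Protein = 0.8 × 164.5 = 131.6 g → 131.6 × 4 = 526.4 kcal.
Non-protein calories = 1962 − 526.4 = 1435.6 kcal.
Fat: 35% × 1435.6 = 502.46 kcal; carbohydrate: 933.14 kcal.
Carbohydrate: 933.14 kcal ÷ 4 kcal/g = 233.285 g.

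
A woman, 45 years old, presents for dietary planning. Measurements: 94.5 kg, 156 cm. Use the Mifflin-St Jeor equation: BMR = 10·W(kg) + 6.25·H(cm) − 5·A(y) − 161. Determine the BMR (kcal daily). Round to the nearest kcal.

Mifflin-St Jeor (female): BMR = 10(94.5) + 6.25(156) − 5(45) − 161 = 945 + 975 − 225 − 161 = 1534 kcal/day.

1534 kcal daily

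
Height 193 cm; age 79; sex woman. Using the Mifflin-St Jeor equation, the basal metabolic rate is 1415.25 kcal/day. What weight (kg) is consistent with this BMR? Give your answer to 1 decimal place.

1415.25 = 10·W + 6.25(193) − 5(79) − 161
10·W = 1415.25 − 650.25 = 765, so W = 76.5 kg.

76.5 kg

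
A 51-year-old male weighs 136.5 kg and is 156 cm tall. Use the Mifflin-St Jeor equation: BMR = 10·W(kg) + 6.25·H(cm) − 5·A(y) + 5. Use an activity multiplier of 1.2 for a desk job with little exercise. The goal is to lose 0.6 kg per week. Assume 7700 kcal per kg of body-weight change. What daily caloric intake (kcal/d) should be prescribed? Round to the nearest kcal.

Mifflin-St Jeor (male): BMR = 10(136.5) + 6.25(156) − 5(51) + 5 = 1365 + 975 − 255 + 5 = 2090 kcal/day.
TEE = 2090 × 1.2 = 2508 kcal/day.
Required daily deficit = 0.6 × 7700 ÷ 7 = 660 kcal/day.
Target intake = 2508 − 660 = 1848 kcal/day.

1848 kcal/d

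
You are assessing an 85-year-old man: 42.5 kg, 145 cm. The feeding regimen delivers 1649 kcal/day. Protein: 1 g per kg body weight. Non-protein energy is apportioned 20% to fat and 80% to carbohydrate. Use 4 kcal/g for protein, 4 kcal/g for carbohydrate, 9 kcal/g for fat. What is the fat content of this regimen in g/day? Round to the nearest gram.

33 g/day

Protein = 1 × 42.5 = 42.5 g → 42.5 × 4 = 170 kcal.
Non-protein calories = 1649 − 170 = 1479 kcal.
Fat: 20% × 1479 = 295.8 kcal; carbohydrate: 1183.2 kcal.
Fat: 295.8 kcal ÷ 9 kcal/g = 32.8667 g.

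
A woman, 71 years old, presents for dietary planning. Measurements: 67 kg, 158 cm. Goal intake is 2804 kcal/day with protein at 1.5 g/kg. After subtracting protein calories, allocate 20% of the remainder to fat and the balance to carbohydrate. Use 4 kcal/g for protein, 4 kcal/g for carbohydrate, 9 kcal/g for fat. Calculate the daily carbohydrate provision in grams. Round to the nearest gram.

Protein = 1.5 × 67 = 100.5 g → 100.5 × 4 = 402 kcal.
Non-protein calories = 2804 − 402 = 2402 kcal.
Fat: 20% × 2402 = 480.4 kcal; carbohydrate: 1921.6 kcal.
Carbohydrate: 1921.6 kcal ÷ 4 kcal/g = 480.4 g.

480 g/day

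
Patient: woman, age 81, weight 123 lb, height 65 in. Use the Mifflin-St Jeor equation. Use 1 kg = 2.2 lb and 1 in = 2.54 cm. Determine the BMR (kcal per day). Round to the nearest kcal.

1025 kcal per day

Convert to metric: weight = 123 ÷ 2.2 = 55.9091 kg; height = 65 × 2.54 = 165.1 cm.
Mifflin-St Jeor (female): BMR = 10(55.9091) + 6.25(165.1) − 5(81) − 161 = 559.0909 + 1031.875 − 405 − 161 = 1024.9659 kcal/day.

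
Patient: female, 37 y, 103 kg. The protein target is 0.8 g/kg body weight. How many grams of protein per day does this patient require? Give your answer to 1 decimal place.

Protein = 0.8 g/kg × 103 kg = 82.4 g/day.

82.4 g/day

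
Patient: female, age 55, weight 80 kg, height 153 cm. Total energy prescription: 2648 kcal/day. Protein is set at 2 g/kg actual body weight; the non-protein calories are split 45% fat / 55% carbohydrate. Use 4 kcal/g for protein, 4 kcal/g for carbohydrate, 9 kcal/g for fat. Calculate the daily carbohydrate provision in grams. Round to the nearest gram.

276 g/day

Protein = 2 × 80 = 160 g → 160 × 4 = 640 kcal.
Non-protein calories = 2648 − 640 = 2008 kcal.
Fat: 45% × 2008 = 903.6 kcal; carbohydrate: 1104.4 kcal.
Carbohydrate: 1104.4 kcal ÷ 4 kcal/g = 276.1 g.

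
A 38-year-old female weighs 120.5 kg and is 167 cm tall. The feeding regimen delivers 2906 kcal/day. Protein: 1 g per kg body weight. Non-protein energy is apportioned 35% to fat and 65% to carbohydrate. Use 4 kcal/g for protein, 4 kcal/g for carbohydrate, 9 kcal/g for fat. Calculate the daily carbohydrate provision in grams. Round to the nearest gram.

394 g/day

Protein = 1 × 120.5 = 120.5 g → 120.5 × 4 = 482 kcal.
Non-protein calories = 2906 − 482 = 2424 kcal.
Fat: 35% × 2424 = 848.4 kcal; carbohydrate: 1575.6 kcal.
Carbohydrate: 1575.6 kcal ÷ 4 kcal/g = 393.9 g.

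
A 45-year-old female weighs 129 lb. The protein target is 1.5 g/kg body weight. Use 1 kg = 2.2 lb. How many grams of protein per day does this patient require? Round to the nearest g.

Weight in kg = 129 ÷ 2.2 = 58.6364 kg.
Protein = 1.5 g/kg × 58.6364 kg = 87.9545 g/day.

88 g/day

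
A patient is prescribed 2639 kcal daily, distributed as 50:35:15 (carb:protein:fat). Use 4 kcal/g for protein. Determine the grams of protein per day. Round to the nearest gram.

Protein energy = 35% × 2639 = 923.65 kcal.
At 4 kcal/g: 923.65 ÷ 4 = 230.9125 g.

231 g/day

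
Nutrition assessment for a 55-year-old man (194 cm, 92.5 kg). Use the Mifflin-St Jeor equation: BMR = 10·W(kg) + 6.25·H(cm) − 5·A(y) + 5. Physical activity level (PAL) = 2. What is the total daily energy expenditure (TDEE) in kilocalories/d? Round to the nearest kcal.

Mifflin-St Jeor (male): BMR = 10(92.5) + 6.25(194) − 5(55) + 5 = 925 + 1212.5 − 275 + 5 = 1867.5 kcal/day.
TEE = BMR × activity factor = 1867.5 × 2 = 3735 kcal/day.

3735 kilocalories/d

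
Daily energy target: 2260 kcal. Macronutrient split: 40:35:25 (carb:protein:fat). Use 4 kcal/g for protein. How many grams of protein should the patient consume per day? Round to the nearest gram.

Protein energy = 35% × 2260 = 791 kcal.
At 4 kcal/g: 791 ÷ 4 = 197.75 g.

198 g/day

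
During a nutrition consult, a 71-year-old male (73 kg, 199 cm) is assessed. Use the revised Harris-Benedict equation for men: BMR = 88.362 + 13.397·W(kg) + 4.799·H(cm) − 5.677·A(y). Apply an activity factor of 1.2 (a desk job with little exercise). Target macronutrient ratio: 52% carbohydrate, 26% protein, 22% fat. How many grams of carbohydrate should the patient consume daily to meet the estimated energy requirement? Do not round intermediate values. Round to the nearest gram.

Harris-Benedict: BMR = 88.362 + 13.397(73) + 4.799(199) − 5.677(71) = 1618.277 kcal/day.
TEE = 1618.277 × 1.2 = 1941.9324 kcal/day.
Carbohydrate energy = 52% × 1941.9324 = 1009.8048 kcal.
Carbohydrate = 1009.8048 ÷ 4 kcal/g = 252.4512 g.

252 g/day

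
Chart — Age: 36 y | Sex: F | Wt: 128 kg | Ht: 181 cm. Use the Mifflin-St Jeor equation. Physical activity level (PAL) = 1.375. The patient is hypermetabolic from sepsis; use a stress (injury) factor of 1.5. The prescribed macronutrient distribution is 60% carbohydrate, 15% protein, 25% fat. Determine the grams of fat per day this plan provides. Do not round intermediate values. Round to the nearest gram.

119 g/day

Mifflin-St Jeor (female): BMR = 10(128) + 6.25(181) − 5(36) − 161 = 1280 + 1131.25 − 180 − 161 = 2070.25 kcal/day.
TEE = 2070.25 × 1.375 = 2846.5938 kcal/day.
With stress factor 1.5: 2846.5938 × 1.5 = 4269.8906 kcal/day.
Fat energy = 25% × 4269.8906 = 1067.4727 kcal.
Fat = 1067.4727 ÷ 9 kcal/g = 118.6081 g.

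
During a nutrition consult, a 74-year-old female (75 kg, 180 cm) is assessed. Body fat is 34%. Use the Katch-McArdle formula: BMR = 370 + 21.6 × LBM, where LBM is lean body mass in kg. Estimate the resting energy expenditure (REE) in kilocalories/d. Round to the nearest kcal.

LBM = 75 × (1 − 0.34) = 49.5 kg. Katch-McArdle: BMR = 370 + 21.6 × 49.5 = 1439.2 kcal/day.

1439 kilocalories/d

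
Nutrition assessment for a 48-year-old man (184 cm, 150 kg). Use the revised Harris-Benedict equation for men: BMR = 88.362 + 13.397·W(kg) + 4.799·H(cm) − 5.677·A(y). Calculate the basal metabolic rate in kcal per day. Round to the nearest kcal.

Harris-Benedict: BMR = 88.362 + 13.397(150) + 4.799(184) − 5.677(48) = 2708.432 kcal/day.

2708 kcal per day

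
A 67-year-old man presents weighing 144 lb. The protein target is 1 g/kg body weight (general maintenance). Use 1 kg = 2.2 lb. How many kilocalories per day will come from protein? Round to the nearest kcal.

262 kcal/day

Weight in kg = 144 ÷ 2.2 = 65.4545 kg.
Protein = 1 g/kg × 65.4545 kg = 65.4545 g/day.
Protein energy = 65.4545 g × 4 kcal/g = 261.8182 kcal/day.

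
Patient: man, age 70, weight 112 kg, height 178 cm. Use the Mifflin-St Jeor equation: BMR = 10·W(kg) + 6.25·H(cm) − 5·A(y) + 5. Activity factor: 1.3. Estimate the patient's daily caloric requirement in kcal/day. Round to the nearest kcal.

2454 kcal/day

Mifflin-St Jeor (male): BMR = 10(112) + 6.25(178) − 5(70) + 5 = 1120 + 1112.5 − 350 + 5 = 1887.5 kcal/day.
TEE = BMR × activity factor = 1887.5 × 1.3 = 2453.75 kcal/day.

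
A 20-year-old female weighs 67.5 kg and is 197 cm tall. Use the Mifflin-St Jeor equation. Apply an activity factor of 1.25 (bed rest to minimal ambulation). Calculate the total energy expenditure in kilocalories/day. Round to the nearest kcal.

2057 kilocalories/day

Mifflin-St Jeor (female): BMR = 10(67.5) + 6.25(197) − 5(20) − 161 = 675 + 1231.25 − 100 − 161 = 1645.25 kcal/day.
TEE = BMR × activity factor = 1645.25 × 1.25 = 2056.5625 kcal/day.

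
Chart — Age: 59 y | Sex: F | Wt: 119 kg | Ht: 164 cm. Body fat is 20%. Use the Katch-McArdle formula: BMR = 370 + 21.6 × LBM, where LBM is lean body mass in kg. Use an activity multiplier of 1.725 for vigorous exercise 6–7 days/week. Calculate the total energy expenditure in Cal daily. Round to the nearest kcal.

4185 Cal daily

LBM = 119 × (1 − 0.2) = 95.2 kg. Katch-McArdle: BMR = 370 + 21.6 × 95.2 = 2426.32 kcal/day.
TEE = BMR × activity factor = 2426.32 × 1.725 = 4185.402 kcal/day.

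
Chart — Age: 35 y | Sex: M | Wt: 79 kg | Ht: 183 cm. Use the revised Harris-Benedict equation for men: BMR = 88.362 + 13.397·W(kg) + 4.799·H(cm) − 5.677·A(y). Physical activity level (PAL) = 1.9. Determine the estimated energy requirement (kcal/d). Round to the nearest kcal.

Harris-Benedict: BMR = 88.362 + 13.397(79) + 4.799(183) − 5.677(35) = 1826.247 kcal/day.
TEE = BMR × activity factor = 1826.247 × 1.9 = 3469.8693 kcal/day.

3470 kcal/d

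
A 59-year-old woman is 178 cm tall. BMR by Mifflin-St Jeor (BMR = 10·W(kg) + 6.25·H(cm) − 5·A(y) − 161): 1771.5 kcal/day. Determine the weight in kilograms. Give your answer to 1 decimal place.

111.5 kg

1771.5 = 10·W + 6.25(178) − 5(59) − 161
10·W = 1771.5 − 656.5 = 1115, so W = 111.5 kg.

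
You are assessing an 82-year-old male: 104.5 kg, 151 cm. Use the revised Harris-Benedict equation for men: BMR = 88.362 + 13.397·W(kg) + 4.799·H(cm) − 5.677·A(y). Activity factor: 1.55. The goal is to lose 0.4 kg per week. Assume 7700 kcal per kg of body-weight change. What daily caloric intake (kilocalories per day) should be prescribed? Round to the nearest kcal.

Harris-Benedict: BMR = 88.362 + 13.397(104.5) + 4.799(151) − 5.677(82) = 1747.4835 kcal/day.
TEE = 1747.4835 × 1.55 = 2708.5994 kcal/day.
Required daily deficit = 0.4 × 7700 ÷ 7 = 440 kcal/day.
Target intake = 2708.5994 − 440 = 2268.5994 kcal/day.

2269 kilocalories per day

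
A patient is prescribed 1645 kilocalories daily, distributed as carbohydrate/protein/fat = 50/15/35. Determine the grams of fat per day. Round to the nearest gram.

64 g/day

Fat energy = 35% × 1645 = 575.75 kcal.
At 9 kcal/g: 575.75 ÷ 9 = 63.9722 g.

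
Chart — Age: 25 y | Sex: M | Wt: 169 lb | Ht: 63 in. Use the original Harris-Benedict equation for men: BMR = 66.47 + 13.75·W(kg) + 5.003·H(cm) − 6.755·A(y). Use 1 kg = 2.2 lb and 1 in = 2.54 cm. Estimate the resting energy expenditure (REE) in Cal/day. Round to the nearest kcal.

Convert to metric: weight = 169 ÷ 2.2 = 76.8182 kg; height = 63 × 2.54 = 160.02 cm.
Harris-Benedict: BMR = 66.47 + 13.75(76.8182) + 5.003(160.02) − 6.755(25) = 1754.4251 kcal/day.

1754 Cal/day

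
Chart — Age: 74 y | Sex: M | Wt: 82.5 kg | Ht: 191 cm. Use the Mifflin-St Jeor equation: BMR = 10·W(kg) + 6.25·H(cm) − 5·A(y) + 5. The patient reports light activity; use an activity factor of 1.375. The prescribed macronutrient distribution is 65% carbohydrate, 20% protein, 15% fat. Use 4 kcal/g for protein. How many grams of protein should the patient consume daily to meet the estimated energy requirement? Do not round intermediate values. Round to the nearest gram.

Mifflin-St Jeor (male): BMR = 10(82.5) + 6.25(191) − 5(74) + 5 = 825 + 1193.75 − 370 + 5 = 1653.75 kcal/day.
TEE = 1653.75 × 1.375 = 2273.9063 kcal/day.
Protein energy = 20% × 2273.9063 = 454.7813 kcal.
Protein = 454.7813 ÷ 4 kcal/g = 113.6953 g.

114 g/day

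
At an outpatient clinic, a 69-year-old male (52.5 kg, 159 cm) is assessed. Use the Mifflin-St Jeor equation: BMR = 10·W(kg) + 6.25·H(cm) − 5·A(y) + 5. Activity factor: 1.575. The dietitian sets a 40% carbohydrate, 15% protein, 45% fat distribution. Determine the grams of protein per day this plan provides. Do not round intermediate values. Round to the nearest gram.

Mifflin-St Jeor (male): BMR = 10(52.5) + 6.25(159) − 5(69) + 5 = 525 + 993.75 − 345 + 5 = 1178.75 kcal/day.
TEE = 1178.75 × 1.575 = 1856.5313 kcal/day.
Protein energy = 15% × 1856.5313 = 278.4797 kcal.
Protein = 278.4797 ÷ 4 kcal/g = 69.6199 g.

70 g/day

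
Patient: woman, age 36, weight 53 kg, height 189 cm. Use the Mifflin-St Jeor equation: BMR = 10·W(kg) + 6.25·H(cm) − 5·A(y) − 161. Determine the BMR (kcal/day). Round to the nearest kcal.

1370 kcal/day

Mifflin-St Jeor (female): BMR = 10(53) + 6.25(189) − 5(36) − 161 = 530 + 1181.25 − 180 − 161 = 1370.25 kcal/day.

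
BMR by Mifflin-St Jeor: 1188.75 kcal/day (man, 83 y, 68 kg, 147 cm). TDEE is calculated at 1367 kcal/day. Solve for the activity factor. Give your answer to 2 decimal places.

Activity factor = TEE ÷ BMR = 1367 ÷ 1188.75 = 1.15.

1.15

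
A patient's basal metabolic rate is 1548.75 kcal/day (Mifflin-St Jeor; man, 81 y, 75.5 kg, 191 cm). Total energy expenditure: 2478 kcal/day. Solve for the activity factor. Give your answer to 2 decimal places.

1.60

Activity factor = TEE ÷ BMR = 2478 ÷ 1548.75 = 1.6.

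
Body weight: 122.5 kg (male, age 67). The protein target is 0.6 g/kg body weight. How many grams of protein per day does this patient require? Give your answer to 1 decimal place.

Protein = 0.6 g/kg × 122.5 kg = 73.5 g/day.

73.5 g/day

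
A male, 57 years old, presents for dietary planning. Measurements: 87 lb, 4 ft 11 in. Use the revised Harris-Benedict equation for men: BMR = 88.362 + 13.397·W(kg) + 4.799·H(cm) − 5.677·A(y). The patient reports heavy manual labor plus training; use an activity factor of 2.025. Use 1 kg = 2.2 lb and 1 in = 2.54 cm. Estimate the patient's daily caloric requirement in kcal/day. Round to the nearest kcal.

Convert to metric: weight = 87 ÷ 2.2 = 39.5455 kg; height = (4×12 + 11) × 2.54 = 59 × 2.54 = 149.86 cm.
Harris-Benedict: BMR = 88.362 + 13.397(39.5455) + 4.799(149.86) − 5.677(57) = 1013.7416 kcal/day.
TEE = BMR × activity factor = 1013.7416 × 2.025 = 2052.8267 kcal/day.

2053 kcal/day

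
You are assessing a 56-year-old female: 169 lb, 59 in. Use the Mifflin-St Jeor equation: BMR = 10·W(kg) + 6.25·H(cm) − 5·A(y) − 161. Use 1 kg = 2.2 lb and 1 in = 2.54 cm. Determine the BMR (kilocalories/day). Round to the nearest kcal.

Convert to metric: weight = 169 ÷ 2.2 = 76.8182 kg; height = 59 × 2.54 = 149.86 cm.
Mifflin-St Jeor (female): BMR = 10(76.8182) + 6.25(149.86) − 5(56) − 161 = 768.1818 + 936.625 − 280 − 161 = 1263.8068 kcal/day.

1264 kilocalories/day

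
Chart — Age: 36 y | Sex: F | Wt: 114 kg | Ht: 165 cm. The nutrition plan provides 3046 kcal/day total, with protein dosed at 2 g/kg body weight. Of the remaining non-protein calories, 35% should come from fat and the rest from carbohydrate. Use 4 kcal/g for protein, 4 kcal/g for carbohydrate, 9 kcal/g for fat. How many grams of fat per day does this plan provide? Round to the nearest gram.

83 g/day

Protein = 2 × 114 = 228 g → 228 × 4 = 912 kcal.
Non-protein calories = 3046 − 912 = 2134 kcal.
Fat: 35% × 2134 = 746.9 kcal; carbohydrate: 1387.1 kcal.
Fat: 746.9 kcal ÷ 9 kcal/g = 82.9889 g.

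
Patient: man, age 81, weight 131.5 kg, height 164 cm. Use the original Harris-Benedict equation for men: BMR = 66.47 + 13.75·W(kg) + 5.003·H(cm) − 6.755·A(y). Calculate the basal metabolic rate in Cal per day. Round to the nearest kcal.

2148 Cal per day

Harris-Benedict: BMR = 66.47 + 13.75(131.5) + 5.003(164) − 6.755(81) = 2147.932 kcal/day.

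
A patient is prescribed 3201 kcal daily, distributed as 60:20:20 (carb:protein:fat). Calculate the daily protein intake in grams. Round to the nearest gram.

160 g/day

Protein energy = 20% × 3201 = 640.2 kcal.
At 4 kcal/g: 640.2 ÷ 4 = 160.05 g.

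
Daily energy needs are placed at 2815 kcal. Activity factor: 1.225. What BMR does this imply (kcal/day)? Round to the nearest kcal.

BMR = TEE ÷ activity factor = 2815 ÷ 1.225 = 2297.9592 kcal/day.

2298 kcal/day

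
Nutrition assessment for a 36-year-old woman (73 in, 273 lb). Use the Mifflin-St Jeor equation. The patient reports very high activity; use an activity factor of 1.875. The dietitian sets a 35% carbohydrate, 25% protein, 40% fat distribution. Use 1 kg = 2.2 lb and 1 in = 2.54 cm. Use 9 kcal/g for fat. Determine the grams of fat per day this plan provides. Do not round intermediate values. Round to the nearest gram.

Convert to metric: weight = 273 ÷ 2.2 = 124.0909 kg; height = 73 × 2.54 = 185.42 cm.
Mifflin-St Jeor (female): BMR = 10(124.0909) + 6.25(185.42) − 5(36) − 161 = 1240.9091 + 1158.875 − 180 − 161 = 2058.7841 kcal/day.
TEE = 2058.7841 × 1.875 = 3860.2202 kcal/day.
Fat energy = 40% × 3860.2202 = 1544.0881 kcal.
Fat = 1544.0881 ÷ 9 kcal/g = 171.5653 g.

172 g/day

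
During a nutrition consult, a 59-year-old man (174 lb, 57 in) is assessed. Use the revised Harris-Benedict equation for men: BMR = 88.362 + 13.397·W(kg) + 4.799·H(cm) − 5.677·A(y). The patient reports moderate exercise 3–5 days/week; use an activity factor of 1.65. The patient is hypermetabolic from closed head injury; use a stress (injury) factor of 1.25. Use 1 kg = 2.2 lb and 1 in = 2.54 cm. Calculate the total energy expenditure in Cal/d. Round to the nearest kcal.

Convert to metric: weight = 174 ÷ 2.2 = 79.0909 kg; height = 57 × 2.54 = 144.78 cm.
Harris-Benedict: BMR = 88.362 + 13.397(79.0909) + 4.799(144.78) − 5.677(59) = 1507.7991 kcal/day.
TEE = BMR × activity factor = 1507.7991 × 1.65 = 2487.8686 kcal/day.
Apply stress factor: 2487.8686 × 1.25 = 3109.8357 kcal/day.

3110 Cal/d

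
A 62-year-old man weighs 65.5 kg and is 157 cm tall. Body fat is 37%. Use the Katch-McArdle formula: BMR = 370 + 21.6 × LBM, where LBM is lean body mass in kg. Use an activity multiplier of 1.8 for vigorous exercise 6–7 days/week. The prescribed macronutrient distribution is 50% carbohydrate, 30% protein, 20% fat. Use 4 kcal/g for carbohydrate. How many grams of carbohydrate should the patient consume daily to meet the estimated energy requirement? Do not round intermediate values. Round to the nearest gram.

LBM = 65.5 × (1 − 0.37) = 41.265 kg. Katch-McArdle: BMR = 370 + 21.6 × 41.265 = 1261.324 kcal/day.
TEE = 1261.324 × 1.8 = 2270.3832 kcal/day.
Carbohydrate energy = 50% × 2270.3832 = 1135.1916 kcal.
Carbohydrate = 1135.1916 ÷ 4 kcal/g = 283.7979 g.

284 g/day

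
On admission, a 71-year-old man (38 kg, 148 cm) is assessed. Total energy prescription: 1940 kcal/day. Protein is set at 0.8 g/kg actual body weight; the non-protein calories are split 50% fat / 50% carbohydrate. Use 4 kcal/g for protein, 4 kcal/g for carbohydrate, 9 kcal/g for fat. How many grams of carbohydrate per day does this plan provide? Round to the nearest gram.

227 g/day

Protein = 0.8 × 38 = 30.4 g → 30.4 × 4 = 121.6 kcal.
Non-protein calories = 1940 − 121.6 = 1818.4 kcal.
Fat: 50% × 1818.4 = 909.2 kcal; carbohydrate: 909.2 kcal.
Carbohydrate: 909.2 kcal ÷ 4 kcal/g = 227.3 g.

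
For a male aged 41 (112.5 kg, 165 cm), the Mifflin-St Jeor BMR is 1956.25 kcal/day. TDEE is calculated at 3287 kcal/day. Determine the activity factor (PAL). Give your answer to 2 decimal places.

Activity factor = TEE ÷ BMR = 3287 ÷ 1956.25 = 1.68.

1.68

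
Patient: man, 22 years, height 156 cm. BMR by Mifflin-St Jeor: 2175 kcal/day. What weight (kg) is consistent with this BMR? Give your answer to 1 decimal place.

2175 = 10·W + 6.25(156) − 5(22) + 5
10·W = 2175 − 870 = 1305, so W = 130.5 kg.

130.5 kg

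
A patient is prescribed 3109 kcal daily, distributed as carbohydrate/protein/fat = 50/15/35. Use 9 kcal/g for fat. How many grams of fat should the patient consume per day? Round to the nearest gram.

121 g/day

Fat energy = 35% × 3109 = 1088.15 kcal.
At 9 kcal/g: 1088.15 ÷ 9 = 120.9056 g.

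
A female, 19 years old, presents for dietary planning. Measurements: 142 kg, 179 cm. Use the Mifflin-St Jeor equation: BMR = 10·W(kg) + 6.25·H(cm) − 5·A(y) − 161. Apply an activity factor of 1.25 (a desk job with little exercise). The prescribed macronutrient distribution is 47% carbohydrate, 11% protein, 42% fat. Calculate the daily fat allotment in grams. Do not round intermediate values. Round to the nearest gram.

Mifflin-St Jeor (female): BMR = 10(142) + 6.25(179) − 5(19) − 161 = 1420 + 1118.75 − 95 − 161 = 2282.75 kcal/day.
TEE = 2282.75 × 1.25 = 2853.4375 kcal/day.
Fat energy = 42% × 2853.4375 = 1198.4438 kcal.
Fat = 1198.4438 ÷ 9 kcal/g = 133.1604 g.

133 g/day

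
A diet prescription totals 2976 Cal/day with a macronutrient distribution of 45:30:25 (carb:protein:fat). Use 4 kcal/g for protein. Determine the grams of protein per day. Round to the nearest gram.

223 g/day

Protein energy = 30% × 2976 = 892.8 kcal.
At 4 kcal/g: 892.8 ÷ 4 = 223.2 g.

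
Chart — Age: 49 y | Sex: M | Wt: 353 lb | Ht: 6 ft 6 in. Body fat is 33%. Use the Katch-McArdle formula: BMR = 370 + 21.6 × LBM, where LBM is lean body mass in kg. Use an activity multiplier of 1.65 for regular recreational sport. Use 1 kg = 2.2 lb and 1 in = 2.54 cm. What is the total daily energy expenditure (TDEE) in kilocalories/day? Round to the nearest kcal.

4442 kilocalories/day

Convert to metric: weight = 353 ÷ 2.2 = 160.4545 kg; height = (6×12 + 6) × 2.54 = 78 × 2.54 = 198.12 cm.
LBM = 160.4545 × (1 − 0.33) = 107.5045 kg. Katch-McArdle: BMR = 370 + 21.6 × 107.5045 = 2692.0982 kcal/day.
TEE = BMR × activity factor = 2692.0982 × 1.65 = 4441.962 kcal/day.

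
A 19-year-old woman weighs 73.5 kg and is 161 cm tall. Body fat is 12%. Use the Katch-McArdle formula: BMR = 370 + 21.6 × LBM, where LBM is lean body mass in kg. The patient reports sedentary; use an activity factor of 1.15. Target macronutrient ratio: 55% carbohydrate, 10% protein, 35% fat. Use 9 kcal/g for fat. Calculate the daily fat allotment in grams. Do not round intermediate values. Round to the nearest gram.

LBM = 73.5 × (1 − 0.12) = 64.68 kg. Katch-McArdle: BMR = 370 + 21.6 × 64.68 = 1767.088 kcal/day.
TEE = 1767.088 × 1.15 = 2032.1512 kcal/day.
Fat energy = 35% × 2032.1512 = 711.2529 kcal.
Fat = 711.2529 ÷ 9 kcal/g = 79.0281 g.

79 g/day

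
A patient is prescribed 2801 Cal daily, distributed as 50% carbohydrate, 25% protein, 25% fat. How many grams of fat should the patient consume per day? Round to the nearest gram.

78 g/day

Fat energy = 25% × 2801 = 700.25 kcal.
At 9 kcal/g: 700.25 ÷ 9 = 77.8056 g.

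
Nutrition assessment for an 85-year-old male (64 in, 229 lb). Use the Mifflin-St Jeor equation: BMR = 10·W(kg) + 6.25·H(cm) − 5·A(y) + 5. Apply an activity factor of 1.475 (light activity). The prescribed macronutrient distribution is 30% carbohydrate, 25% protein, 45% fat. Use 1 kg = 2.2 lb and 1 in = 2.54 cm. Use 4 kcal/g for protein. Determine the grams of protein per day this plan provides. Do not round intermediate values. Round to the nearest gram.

151 g/day

Convert to metric: weight = 229 ÷ 2.2 = 104.0909 kg; height = 64 × 2.54 = 162.56 cm.
Mifflin-St Jeor (male): BMR = 10(104.0909) + 6.25(162.56) − 5(85) + 5 = 1040.9091 + 1016 − 425 + 5 = 1636.9091 kcal/day.
TEE = 1636.9091 × 1.475 = 2414.4409 kcal/day.
Protein energy = 25% × 2414.4409 = 603.6102 kcal.
Protein = 603.6102 ÷ 4 kcal/g = 150.9026 g.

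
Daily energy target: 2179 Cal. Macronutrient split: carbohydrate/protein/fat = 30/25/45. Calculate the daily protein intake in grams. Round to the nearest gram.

136 g/day

Protein energy = 25% × 2179 = 544.75 kcal.
At 4 kcal/g: 544.75 ÷ 4 = 136.1875 g.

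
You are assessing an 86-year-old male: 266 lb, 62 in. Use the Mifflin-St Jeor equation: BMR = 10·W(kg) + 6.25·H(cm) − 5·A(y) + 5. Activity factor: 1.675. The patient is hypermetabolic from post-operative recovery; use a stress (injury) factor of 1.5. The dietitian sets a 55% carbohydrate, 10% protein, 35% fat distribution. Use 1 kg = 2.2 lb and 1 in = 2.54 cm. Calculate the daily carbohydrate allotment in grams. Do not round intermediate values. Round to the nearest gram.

Convert to metric: weight = 266 ÷ 2.2 = 120.9091 kg; height = 62 × 2.54 = 157.48 cm.
Mifflin-St Jeor (male): BMR = 10(120.9091) + 6.25(157.48) − 5(86) + 5 = 1209.0909 + 984.25 − 430 + 5 = 1768.3409 kcal/day.
TEE = 1768.3409 × 1.675 = 2961.971 kcal/day.
With stress factor 1.5: 2961.971 × 1.5 = 4442.9565 kcal/day.
Carbohydrate energy = 55% × 4442.9565 = 2443.6261 kcal.
Carbohydrate = 2443.6261 ÷ 4 kcal/g = 610.9065 g.

611 g/day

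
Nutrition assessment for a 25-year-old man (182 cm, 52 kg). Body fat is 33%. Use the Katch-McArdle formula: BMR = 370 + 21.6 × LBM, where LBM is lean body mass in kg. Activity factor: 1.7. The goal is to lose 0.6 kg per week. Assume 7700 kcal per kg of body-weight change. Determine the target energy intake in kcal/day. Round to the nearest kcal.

LBM = 52 × (1 − 0.33) = 34.84 kg. Katch-McArdle: BMR = 370 + 21.6 × 34.84 = 1122.544 kcal/day.
TEE = 1122.544 × 1.7 = 1908.3248 kcal/day.
Required daily deficit = 0.6 × 7700 ÷ 7 = 660 kcal/day.
Target intake = 1908.3248 − 660 = 1248.3248 kcal/day.

1248 kcal/day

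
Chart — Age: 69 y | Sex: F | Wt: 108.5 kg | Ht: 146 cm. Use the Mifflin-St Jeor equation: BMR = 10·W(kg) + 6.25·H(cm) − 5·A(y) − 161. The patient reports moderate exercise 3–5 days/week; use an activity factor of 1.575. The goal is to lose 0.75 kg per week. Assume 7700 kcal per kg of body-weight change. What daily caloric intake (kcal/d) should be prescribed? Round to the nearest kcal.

Mifflin-St Jeor (female): BMR = 10(108.5) + 6.25(146) − 5(69) − 161 = 1085 + 912.5 − 345 − 161 = 1491.5 kcal/day.
TEE = 1491.5 × 1.575 = 2349.1125 kcal/day.
Required daily deficit = 0.75 × 7700 ÷ 7 = 825 kcal/day.
Target intake = 2349.1125 − 825 = 1524.1125 kcal/day.

1524 kcal/d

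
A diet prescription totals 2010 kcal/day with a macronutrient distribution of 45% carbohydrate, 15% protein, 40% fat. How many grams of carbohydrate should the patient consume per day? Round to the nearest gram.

Carbohydrate energy = 45% × 2010 = 904.5 kcal.
At 4 kcal/g: 904.5 ÷ 4 = 226.125 g.

226 g/day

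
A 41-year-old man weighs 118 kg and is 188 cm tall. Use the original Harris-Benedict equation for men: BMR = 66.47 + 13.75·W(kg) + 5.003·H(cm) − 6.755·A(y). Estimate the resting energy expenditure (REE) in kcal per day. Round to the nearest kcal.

Harris-Benedict: BMR = 66.47 + 13.75(118) + 5.003(188) − 6.755(41) = 2352.579 kcal/day.

2353 kcal per day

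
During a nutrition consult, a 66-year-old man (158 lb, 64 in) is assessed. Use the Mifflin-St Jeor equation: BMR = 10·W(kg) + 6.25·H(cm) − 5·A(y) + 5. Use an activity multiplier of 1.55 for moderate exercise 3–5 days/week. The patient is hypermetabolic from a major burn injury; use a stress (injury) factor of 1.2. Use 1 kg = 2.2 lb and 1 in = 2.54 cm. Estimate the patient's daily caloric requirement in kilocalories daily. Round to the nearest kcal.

Convert to metric: weight = 158 ÷ 2.2 = 71.8182 kg; height = 64 × 2.54 = 162.56 cm.
Mifflin-St Jeor (male): BMR = 10(71.8182) + 6.25(162.56) − 5(66) + 5 = 718.1818 + 1016 − 330 + 5 = 1409.1818 kcal/day.
TEE = BMR × activity factor = 1409.1818 × 1.55 = 2184.2318 kcal/day.
Apply stress factor: 2184.2318 × 1.2 = 2621.0782 kcal/day.

2621 kilocalories daily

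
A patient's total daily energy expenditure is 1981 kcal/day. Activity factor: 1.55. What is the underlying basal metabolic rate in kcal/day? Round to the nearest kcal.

BMR = TEE ÷ activity factor = 1981 ÷ 1.55 = 1278.0645 kcal/day.

1278 kcal/day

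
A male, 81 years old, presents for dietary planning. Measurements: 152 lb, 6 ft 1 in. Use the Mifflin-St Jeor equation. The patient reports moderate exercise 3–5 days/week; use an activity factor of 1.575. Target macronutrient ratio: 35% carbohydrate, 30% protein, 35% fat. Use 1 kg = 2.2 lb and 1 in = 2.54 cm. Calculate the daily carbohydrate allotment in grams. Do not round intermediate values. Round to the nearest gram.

200 g/day

Convert to metric: weight = 152 ÷ 2.2 = 69.0909 kg; height = (6×12 + 1) × 2.54 = 73 × 2.54 = 185.42 cm.
Mifflin-St Jeor (male): BMR = 10(69.0909) + 6.25(185.42) − 5(81) + 5 = 690.9091 + 1158.875 − 405 + 5 = 1449.7841 kcal/day.
TEE = 1449.7841 × 1.575 = 2283.4099 kcal/day.
Carbohydrate energy = 35% × 2283.4099 = 799.1935 kcal.
Carbohydrate = 799.1935 ÷ 4 kcal/g = 199.7984 g.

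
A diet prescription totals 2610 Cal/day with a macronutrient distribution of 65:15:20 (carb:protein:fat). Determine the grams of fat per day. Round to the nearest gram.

Fat energy = 20% × 2610 = 522 kcal.
At 9 kcal/g: 522 ÷ 9 = 58 g.

58 g/day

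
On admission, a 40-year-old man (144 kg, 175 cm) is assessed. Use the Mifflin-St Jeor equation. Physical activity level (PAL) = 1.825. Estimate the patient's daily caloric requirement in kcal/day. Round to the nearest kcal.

4268 kcal/day

Mifflin-St Jeor (male): BMR = 10(144) + 6.25(175) − 5(40) + 5 = 1440 + 1093.75 − 200 + 5 = 2338.75 kcal/day.
TEE = BMR × activity factor = 2338.75 × 1.825 = 4268.2188 kcal/day.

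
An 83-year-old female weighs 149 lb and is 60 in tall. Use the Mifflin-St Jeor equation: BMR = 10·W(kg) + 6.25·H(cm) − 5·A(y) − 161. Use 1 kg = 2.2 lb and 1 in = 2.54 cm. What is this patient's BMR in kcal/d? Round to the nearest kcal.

Convert to metric: weight = 149 ÷ 2.2 = 67.7273 kg; height = 60 × 2.54 = 152.4 cm.
Mifflin-St Jeor (female): BMR = 10(67.7273) + 6.25(152.4) − 5(83) − 161 = 677.2727 + 952.5 − 415 − 161 = 1053.7727 kcal/day.

1054 kcal/d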